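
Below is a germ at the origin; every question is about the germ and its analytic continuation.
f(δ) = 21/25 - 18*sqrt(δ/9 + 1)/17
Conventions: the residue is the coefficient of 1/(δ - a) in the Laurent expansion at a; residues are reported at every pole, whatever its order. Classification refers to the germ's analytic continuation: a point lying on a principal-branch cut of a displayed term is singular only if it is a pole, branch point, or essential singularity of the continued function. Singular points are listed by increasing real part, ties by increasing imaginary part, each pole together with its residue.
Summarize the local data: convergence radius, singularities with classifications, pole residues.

Branch term (-18/17)*sqrt(1 - δ/(-9)): its argument vanishes at δ = -9, a square-root branch point, modulus 9.
The radius of convergence is the smallest modulus among the singular points: 9.

Radius of convergence at 0: 9.
At -9: an algebraic (square-root) branch point.


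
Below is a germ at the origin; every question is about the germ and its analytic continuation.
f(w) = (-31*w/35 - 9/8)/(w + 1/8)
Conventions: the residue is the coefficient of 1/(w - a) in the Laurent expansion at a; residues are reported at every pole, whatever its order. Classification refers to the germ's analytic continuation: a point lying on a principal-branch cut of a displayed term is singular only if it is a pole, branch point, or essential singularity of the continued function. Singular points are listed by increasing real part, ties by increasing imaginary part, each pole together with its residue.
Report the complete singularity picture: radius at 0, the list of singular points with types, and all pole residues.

Denominator factor (w + 1/8): pole of order 1 at -1/8, modulus 1/8.
The radius of convergence is the smallest modulus among the singular points: 1/8.
At the order-1 pole -1/8 set g(w) = (w - (-1/8))*f(w) = -31*w/35 - 9/8.
Simple pole: residue = g(a) at a = -1/8, which is -71/70.

Radius of convergence at 0: 1/8.
At -1/8: a pole of order 1; residue -71/70.


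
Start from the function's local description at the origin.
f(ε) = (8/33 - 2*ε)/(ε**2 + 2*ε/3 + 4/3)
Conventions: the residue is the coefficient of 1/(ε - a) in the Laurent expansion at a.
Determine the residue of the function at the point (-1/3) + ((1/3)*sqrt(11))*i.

The factor ε**2 + 2*ε/3 + 4/3 splits as (ε - a)(ε - a') with a = (-1/3) + ((1/3)*sqrt(11))*i, a' = (-1/3) - ((1/3)*sqrt(11))*i. At the order-1 pole a set g(ε) = (ε - a)*f(ε) = [8/33 - 2*ε] / (ε - a').
Simple pole: residue = g(a) at a = (-1/3) + ((1/3)*sqrt(11))*i, which is (-1) - ((15/121)*sqrt(11))*i.

The residue is (-1) - ((15/121)*sqrt(11))*i.


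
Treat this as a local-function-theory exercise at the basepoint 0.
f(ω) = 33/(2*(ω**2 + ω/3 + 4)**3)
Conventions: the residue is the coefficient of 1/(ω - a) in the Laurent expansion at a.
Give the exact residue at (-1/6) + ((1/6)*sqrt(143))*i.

The factor ω**2 + ω/3 + 4 splits as (ω - a)(ω - a') with a = (-1/6) + ((1/6)*sqrt(143))*i, a' = (-1/6) - ((1/6)*sqrt(143))*i. At the order-3 pole a set g(ω) = (ω - a)^3*f(ω) = [33/2] / (ω - a')^3.
Order-3 pole: residue = g''(a)/2; g''((-1/6) + ((1/6)*sqrt(143))*i) = -((4374/265837)*sqrt(143))*i, so the residue is -((2187/265837)*sqrt(143))*i.

The residue is -((2187/265837)*sqrt(143))*i.


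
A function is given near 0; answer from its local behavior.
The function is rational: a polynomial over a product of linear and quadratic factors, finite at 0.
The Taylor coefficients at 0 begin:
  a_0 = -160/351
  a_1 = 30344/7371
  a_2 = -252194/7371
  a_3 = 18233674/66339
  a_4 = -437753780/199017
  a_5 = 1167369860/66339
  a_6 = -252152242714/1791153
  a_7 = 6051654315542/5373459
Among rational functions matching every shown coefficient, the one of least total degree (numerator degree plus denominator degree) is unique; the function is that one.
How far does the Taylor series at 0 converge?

No rational of total degree below 6 reproduces all 8 coefficients; solving the [2/4] Pade equations on them gives f(χ) = (-13*χ**2/4 + χ/21 - 20/13)/((χ + 1/8)*(χ + 3)**3), whose expansion matches every shown term.
Denominator factor (χ + 3)^3: pole of order 3 at -3, modulus 3.
Denominator factor (χ + 1/8): pole of order 1 at -1/8, modulus 1/8.
The radius of convergence is the smallest modulus among the singular points: 1/8.

The radius of convergence is 1/8.


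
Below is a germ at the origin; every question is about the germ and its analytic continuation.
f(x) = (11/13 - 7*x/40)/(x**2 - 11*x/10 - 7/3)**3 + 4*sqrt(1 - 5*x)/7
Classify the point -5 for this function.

The point is a regular point.

Denominator factors: x**2 - 11*x/10 - 7/3 = 169/6 at x = -5 — none vanishes.
Branch term sqrt(1 - x/(1/5)): argument at -5 is 26, nonzero, so -5 is not its branch point (a point on a principal cut is still regular for the continued germ).
So the germ continues analytically to -5.


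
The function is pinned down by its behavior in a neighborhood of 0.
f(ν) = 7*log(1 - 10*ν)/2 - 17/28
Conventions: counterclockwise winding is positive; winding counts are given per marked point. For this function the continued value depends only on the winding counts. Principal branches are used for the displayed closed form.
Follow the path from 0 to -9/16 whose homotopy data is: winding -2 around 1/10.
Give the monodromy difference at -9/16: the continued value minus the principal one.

Continued minus principal equals -(14)*pi*i.

The rational part is single-valued and drops out of the difference; each branch term changes only by its own monodromy.
(7/2)*log(1 - ν/(1/10)): each positive loop around 1/10 adds 2*pi*i to the log, so winding -2 contributes (7/2)*(-2)*2*pi*i = -(14)*pi*i.
Summing the contributions at ν = -9/16 gives -(14)*pi*i.


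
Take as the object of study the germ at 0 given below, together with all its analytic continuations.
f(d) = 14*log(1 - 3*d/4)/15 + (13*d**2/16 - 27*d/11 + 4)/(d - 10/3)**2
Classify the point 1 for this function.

Denominator factors: d - 10/3 = -7/3 at d = 1 — none vanishes.
Branch term log(1 - d/(4/3)): argument at 1 is 1/4, nonzero, so 1 is not its branch point (a point on a principal cut is still regular for the continued germ).
So the germ continues analytically to 1.

The point is a regular point.


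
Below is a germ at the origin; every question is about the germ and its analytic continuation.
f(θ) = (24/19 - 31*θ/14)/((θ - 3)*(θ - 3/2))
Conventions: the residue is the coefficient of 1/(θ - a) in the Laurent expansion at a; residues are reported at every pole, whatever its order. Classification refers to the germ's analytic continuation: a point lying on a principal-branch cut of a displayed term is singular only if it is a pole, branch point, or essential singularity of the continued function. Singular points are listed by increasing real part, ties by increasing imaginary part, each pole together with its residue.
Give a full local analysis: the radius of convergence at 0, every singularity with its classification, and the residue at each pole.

Radius of convergence at 0: 3/2.
At 3/2: a pole of order 1; residue 365/266.
At 3: a pole of order 1; residue -477/133.

Denominator factor (θ - 3): pole of order 1 at 3, modulus 3.
Denominator factor (θ - 3/2): pole of order 1 at 3/2, modulus 3/2.
The radius of convergence is the smallest modulus among the singular points: 3/2.
At the order-1 pole 3/2 set g(θ) = (θ - (3/2))*f(θ) = (24/19 - 31*θ/14)/(θ - 3).
Simple pole: residue = g(a) at a = 3/2, which is 365/266.
At the order-1 pole 3 set g(θ) = (θ - (3))*f(θ) = (24/19 - 31*θ/14)/(θ - 3/2).
Simple pole: residue = g(a) at a = 3, which is -477/133.
List the singular points by increasing real part (a conjugate pair: the negative imaginary part first).


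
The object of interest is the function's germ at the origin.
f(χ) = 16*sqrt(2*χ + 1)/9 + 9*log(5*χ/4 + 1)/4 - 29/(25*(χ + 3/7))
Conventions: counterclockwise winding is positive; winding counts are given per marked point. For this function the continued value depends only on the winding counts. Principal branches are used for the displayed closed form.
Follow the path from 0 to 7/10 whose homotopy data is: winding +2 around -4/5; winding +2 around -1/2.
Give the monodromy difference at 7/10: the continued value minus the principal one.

The rational part is single-valued and drops out of the difference; each branch term changes only by its own monodromy.
(16/9)*sqrt(1 - χ/(-1/2)): winding +2 is even, the square root returns to the same sheet, contribution 0.
(9/4)*log(1 - χ/(-4/5)): each positive loop around -4/5 adds 2*pi*i to the log, so winding +2 contributes (9/4)*(2)*2*pi*i = (9)*pi*i.
Summing the contributions at χ = 7/10 gives (9)*pi*i.

Continued minus principal equals (9)*pi*i.


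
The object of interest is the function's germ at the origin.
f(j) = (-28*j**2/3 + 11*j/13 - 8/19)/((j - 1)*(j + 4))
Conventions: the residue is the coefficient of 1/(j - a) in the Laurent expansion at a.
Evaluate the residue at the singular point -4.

The residue is 113476/3705.

At the order-1 pole -4 set g(j) = (j - (-4))*f(j) = (-28*j**2/3 + 11*j/13 - 8/19)/(j - 1).
Simple pole: residue = g(a) at a = -4, which is 113476/3705.


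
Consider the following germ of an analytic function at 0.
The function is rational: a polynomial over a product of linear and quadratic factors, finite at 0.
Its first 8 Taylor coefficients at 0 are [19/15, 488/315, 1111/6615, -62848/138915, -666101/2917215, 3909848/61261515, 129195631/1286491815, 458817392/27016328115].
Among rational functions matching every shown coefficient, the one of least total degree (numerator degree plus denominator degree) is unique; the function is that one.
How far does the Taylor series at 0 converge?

The radius of convergence is sqrt(3).

No rational of total degree below 3 reproduces all 8 coefficients; solving the [1/2] Pade equations on them gives f(h) = (16*h/5 + 19/5)/(h**2 - 8*h/7 + 3), whose expansion matches every shown term.
Denominator factor (h**2 - 8*h/7 + 3): discriminant -524/49, complex-conjugate roots (4/7) + ((1/7)*sqrt(131))*i and (4/7) - ((1/7)*sqrt(131))*i; poles of order 1, moduli sqrt(3) and sqrt(3).
The radius of convergence is the smallest modulus among the singular points: sqrt(3).


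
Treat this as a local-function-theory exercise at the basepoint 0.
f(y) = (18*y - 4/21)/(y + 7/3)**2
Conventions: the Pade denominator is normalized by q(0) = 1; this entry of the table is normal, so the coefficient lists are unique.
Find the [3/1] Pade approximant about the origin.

The Pade approximant has numerator coefficients [-12/343, 10597446/3195731, -21194892/22370117, 31792338/156590819]; denominator coefficients [1, 5322/9317].

Taylor coefficients needed (expand at 0): a_0 = -12/343, a_1 = 8010/2401, a_2 = -47952/16807, a_3 = 215622/117649, a_4 = -862164/823543.
Write the denominator as Q(y) = 1 + q1*y. Requiring Q*f - P = O(y^5) with deg P <= 3 kills the coefficients of y^4..y^4 in Q*f:
  y^4: a_4 + q1*a_3 = 0, i.e. -862164/823543 + (215622/117649)*q1 = 0.
Solving this linear system: q1 = 5322/9317.
The numerator is Q*f truncated at degree 3: P0 = a_0 = -12/343; P1 = a_1 + q1*a_0 = 10597446/3195731; P2 = a_2 + q1*a_1 = -21194892/22370117; P3 = a_3 + q1*a_2 = 31792338/156590819.


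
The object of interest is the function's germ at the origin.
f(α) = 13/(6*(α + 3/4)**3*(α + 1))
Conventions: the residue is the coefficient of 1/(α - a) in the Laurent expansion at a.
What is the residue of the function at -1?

The residue is -416/3.

At the order-1 pole -1 set g(α) = (α - (-1))*f(α) = 13/(6*(α + 3/4)**3).
Simple pole: residue = g(a) at a = -1, which is -416/3.


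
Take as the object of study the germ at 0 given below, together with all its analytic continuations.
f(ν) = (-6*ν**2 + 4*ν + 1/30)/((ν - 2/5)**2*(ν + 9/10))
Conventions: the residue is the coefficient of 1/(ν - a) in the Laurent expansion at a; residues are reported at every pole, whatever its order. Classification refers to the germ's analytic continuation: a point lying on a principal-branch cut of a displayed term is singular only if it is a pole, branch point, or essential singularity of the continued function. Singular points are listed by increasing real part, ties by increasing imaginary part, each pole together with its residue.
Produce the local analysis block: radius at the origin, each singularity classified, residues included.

Denominator factor (ν - 2/5)^2: pole of order 2 at 2/5, modulus 2/5.
Denominator factor (ν + 9/10): pole of order 1 at -9/10, modulus 9/10.
The radius of convergence is the smallest modulus among the singular points: 2/5.
At the order-1 pole -9/10 set g(ν) = (ν - (-9/10))*f(ν) = (-6*ν**2 + 4*ν + 1/30)/(ν - 2/5)**2.
Simple pole: residue = g(a) at a = -9/10, which is -2528/507.
At the order-2 pole 2/5 set g(ν) = (ν - (2/5))^2*f(ν) = (-6*ν**2 + 4*ν + 1/30)/(ν + 9/10).
Order-2 pole: residue = g'(a); g'(2/5) = -514/507, so the residue is -514/507.
List the singular points by increasing real part (a conjugate pair: the negative imaginary part first).

Radius of convergence at 0: 2/5.
At -9/10: a pole of order 1; residue -2528/507.
At 2/5: a pole of order 2; residue -514/507.


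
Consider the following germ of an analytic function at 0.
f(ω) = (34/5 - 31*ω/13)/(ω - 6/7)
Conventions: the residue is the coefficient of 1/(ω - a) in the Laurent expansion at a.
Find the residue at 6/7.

The residue is 2164/455.

At the order-1 pole 6/7 set g(ω) = (ω - (6/7))*f(ω) = 34/5 - 31*ω/13.
Simple pole: residue = g(a) at a = 6/7, which is 2164/455.


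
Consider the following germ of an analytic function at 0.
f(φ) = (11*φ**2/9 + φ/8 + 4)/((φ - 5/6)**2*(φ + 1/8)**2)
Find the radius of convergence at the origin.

The radius of convergence is 1/8.

Denominator factor (φ - 5/6)^2: pole of order 2 at 5/6, modulus 5/6.
Denominator factor (φ + 1/8)^2: pole of order 2 at -1/8, modulus 1/8.
The radius of convergence is the smallest modulus among the singular points: 1/8.


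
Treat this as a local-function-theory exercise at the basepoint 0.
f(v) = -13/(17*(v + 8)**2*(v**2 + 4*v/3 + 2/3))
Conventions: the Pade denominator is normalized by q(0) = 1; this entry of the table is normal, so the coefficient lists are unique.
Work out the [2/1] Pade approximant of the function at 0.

The Pade approximant has numerator coefficients [-39/2176, 1057/43520, -12897/696320]; denominator coefficients [1, 349/390].

Taylor coefficients needed (expand at 0): a_0 = -39/2176, a_1 = 351/8704, a_2 = -7605/139264, a_3 = 13611/278528.
Write the denominator as Q(v) = 1 + q1*v. Requiring Q*f - P = O(v^4) with deg P <= 2 kills the coefficients of v^3..v^3 in Q*f:
  v^3: a_3 + q1*a_2 = 0, i.e. 13611/278528 + (-7605/139264)*q1 = 0.
Solving this linear system: q1 = 349/390.
The numerator is Q*f truncated at degree 2: P0 = a_0 = -39/2176; P1 = a_1 + q1*a_0 = 1057/43520; P2 = a_2 + q1*a_1 = -12897/696320.


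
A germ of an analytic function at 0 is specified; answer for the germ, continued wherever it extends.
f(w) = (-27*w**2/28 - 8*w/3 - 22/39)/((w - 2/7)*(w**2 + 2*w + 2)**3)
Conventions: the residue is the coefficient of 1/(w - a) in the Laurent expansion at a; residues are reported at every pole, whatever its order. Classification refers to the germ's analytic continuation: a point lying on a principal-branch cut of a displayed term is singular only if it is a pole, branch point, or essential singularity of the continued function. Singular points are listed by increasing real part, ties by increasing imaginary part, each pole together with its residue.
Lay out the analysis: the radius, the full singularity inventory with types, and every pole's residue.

Radius of convergence at 0: 2/7.
At (-1) - (1)*i: a pole of order 3; residue (6445313/171366000) - (29865337/228488000)*i.
At (-1) + (1)*i: a pole of order 3; residue (6445313/171366000) + (29865337/228488000)*i.
At 2/7: a pole of order 1; residue -6445313/85683000.

Denominator factor (w - 2/7): pole of order 1 at 2/7, modulus 2/7.
Denominator factor (w**2 + 2*w + 2)^3: discriminant -4, complex-conjugate roots (-1) + (1)*i and (-1) - (1)*i; poles of order 3, moduli sqrt(2) and sqrt(2).
The radius of convergence is the smallest modulus among the singular points: 2/7.
The factor w**2 + 2*w + 2 splits as (w - a)(w - a') with a = (-1) - (1)*i, a' = (-1) + (1)*i. At the order-3 pole a set g(w) = (w - a)^3*f(w) = [(-27*w**2/28 - 8*w/3 - 22/39)/(w - 2/7)] / (w - a')^3.
Order-3 pole: residue = g''(a)/2; g''((-1) - (1)*i) = (6445313/85683000) - (29865337/114244000)*i, so the residue is (6445313/171366000) - (29865337/228488000)*i.
The factor w**2 + 2*w + 2 splits as (w - a)(w - a') with a = (-1) + (1)*i, a' = (-1) - (1)*i. At the order-3 pole a set g(w) = (w - a)^3*f(w) = [(-27*w**2/28 - 8*w/3 - 22/39)/(w - 2/7)] / (w - a')^3.
Order-3 pole: residue = g''(a)/2; g''((-1) + (1)*i) = (6445313/85683000) + (29865337/114244000)*i, so the residue is (6445313/171366000) + (29865337/228488000)*i.
At the order-1 pole 2/7 set g(w) = (w - (2/7))*f(w) = (-27*w**2/28 - 8*w/3 - 22/39)/(w**2 + 2*w + 2)**3.
Simple pole: residue = g(a) at a = 2/7, which is -6445313/85683000.
List the singular points by increasing real part (a conjugate pair: the negative imaginary part first).


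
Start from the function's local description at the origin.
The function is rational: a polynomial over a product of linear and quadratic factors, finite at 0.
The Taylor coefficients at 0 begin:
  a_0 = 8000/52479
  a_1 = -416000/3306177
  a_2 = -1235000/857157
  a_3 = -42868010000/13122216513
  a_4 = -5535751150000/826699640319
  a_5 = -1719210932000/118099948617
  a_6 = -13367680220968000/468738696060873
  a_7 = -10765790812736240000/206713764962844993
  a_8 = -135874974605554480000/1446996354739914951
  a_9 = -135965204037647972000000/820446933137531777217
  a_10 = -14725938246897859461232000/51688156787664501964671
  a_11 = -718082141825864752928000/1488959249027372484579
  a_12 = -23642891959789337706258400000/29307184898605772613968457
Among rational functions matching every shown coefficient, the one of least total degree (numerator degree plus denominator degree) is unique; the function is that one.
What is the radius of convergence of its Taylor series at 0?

The radius of convergence is 7/10.

No rational of total degree below 11 reproduces all 13 coefficients; solving the [2/9] Pade equations on them gives f(k) = (17*k**2/24 + 2*k/3 - 3/17)/((k - 7/10)**3*(k**2 + 2*k/3 + 3/2)**3), whose expansion matches every shown term.
Denominator factor (k**2 + 2*k/3 + 3/2)^3: discriminant -50/9, complex-conjugate roots (-1/3) + ((5/6)*sqrt(2))*i and (-1/3) - ((5/6)*sqrt(2))*i; poles of order 3, moduli (1/2)*sqrt(6) and (1/2)*sqrt(6).
Denominator factor (k - 7/10)^3: pole of order 3 at 7/10, modulus 7/10.
The radius of convergence is the smallest modulus among the singular points: 7/10.


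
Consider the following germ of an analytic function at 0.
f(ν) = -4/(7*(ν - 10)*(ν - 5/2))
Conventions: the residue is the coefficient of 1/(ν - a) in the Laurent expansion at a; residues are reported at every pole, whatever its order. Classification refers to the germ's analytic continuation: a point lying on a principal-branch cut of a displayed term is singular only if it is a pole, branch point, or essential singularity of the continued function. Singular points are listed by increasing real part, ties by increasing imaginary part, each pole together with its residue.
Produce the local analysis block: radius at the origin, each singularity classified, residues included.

Radius of convergence at 0: 5/2.
At 5/2: a pole of order 1; residue 8/105.
At 10: a pole of order 1; residue -8/105.

Denominator factor (ν - 5/2): pole of order 1 at 5/2, modulus 5/2.
Denominator factor (ν - 10): pole of order 1 at 10, modulus 10.
The radius of convergence is the smallest modulus among the singular points: 5/2.
At the order-1 pole 5/2 set g(ν) = (ν - (5/2))*f(ν) = -4/(7*(ν - 10)).
Simple pole: residue = g(a) at a = 5/2, which is 8/105.
At the order-1 pole 10 set g(ν) = (ν - (10))*f(ν) = -4/(7*(ν - 5/2)).
Simple pole: residue = g(a) at a = 10, which is -8/105.
List the singular points by increasing real part (a conjugate pair: the negative imaginary part first).


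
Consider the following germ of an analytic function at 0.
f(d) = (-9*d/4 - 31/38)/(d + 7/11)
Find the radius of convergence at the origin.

Denominator factor (d + 7/11): pole of order 1 at -7/11, modulus 7/11.
The radius of convergence is the smallest modulus among the singular points: 7/11.

The radius of convergence is 7/11.


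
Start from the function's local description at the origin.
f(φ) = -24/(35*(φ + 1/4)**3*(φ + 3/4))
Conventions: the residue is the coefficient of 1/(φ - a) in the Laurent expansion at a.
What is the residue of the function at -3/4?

The residue is 192/35.

At the order-1 pole -3/4 set g(φ) = (φ - (-3/4))*f(φ) = -24/(35*(φ + 1/4)**3).
Simple pole: residue = g(a) at a = -3/4, which is 192/35.


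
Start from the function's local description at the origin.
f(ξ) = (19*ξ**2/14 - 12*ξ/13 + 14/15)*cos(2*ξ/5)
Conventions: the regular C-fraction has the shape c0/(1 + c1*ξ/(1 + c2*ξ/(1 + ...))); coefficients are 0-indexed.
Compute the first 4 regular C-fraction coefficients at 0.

Taylor coefficients (expand at 0): a_0 = 14/15, a_1 = -12/13, a_2 = 6733/5250, a_3 = 24/325.
c0 = a_0 = 14/15. Peel one level at a time: if S = 1 + c*ξ/S' with S'(0) = 1, then c is the ξ-coefficient of S and S' = c*ξ/(S - 1).
S_1 = c0/f = 1 + (90/91)*ξ + (-327877/828100)*ξ^2 + ...; c1 = 90/91.
S_2 = c1*ξ/(S_1 - 1) = 1 + (327877/819000)*ξ + (7978845841/3969000000)*ξ^2 + ...; c2 = 327877/819000.
S_3 = c2*ξ/(S_2 - 1) = 1 + (-103724995933/20656251000)*ξ + ...; c3 = -103724995933/20656251000.

The regular C-fraction coefficients are [14/15, 90/91, 327877/819000, -103724995933/20656251000].


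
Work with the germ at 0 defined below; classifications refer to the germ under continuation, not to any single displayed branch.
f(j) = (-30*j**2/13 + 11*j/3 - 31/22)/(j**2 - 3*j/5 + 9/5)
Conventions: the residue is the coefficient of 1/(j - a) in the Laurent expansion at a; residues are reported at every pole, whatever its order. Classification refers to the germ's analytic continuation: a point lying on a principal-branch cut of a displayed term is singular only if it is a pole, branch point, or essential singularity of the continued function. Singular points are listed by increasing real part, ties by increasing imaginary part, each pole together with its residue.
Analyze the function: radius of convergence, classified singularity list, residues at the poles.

Denominator factor (j**2 - 3*j/5 + 9/5): discriminant -171/25, complex-conjugate roots (3/10) + ((3/10)*sqrt(19))*i and (3/10) - ((3/10)*sqrt(19))*i; poles of order 1, moduli (3/5)*sqrt(5) and (3/5)*sqrt(5).
The radius of convergence is the smallest modulus among the singular points: (3/5)*sqrt(5).
The factor j**2 - 3*j/5 + 9/5 splits as (j - a)(j - a') with a = (3/10) - ((3/10)*sqrt(19))*i, a' = (3/10) + ((3/10)*sqrt(19))*i. At the order-1 pole a set g(j) = (j - a)*f(j) = [-30*j**2/13 + 11*j/3 - 31/22] / (j - a').
Simple pole: residue = g(a) at a = (3/10) - ((3/10)*sqrt(19))*i, which is (89/78) + ((2452/8151)*sqrt(19))*i.
The factor j**2 - 3*j/5 + 9/5 splits as (j - a)(j - a') with a = (3/10) + ((3/10)*sqrt(19))*i, a' = (3/10) - ((3/10)*sqrt(19))*i. At the order-1 pole a set g(j) = (j - a)*f(j) = [-30*j**2/13 + 11*j/3 - 31/22] / (j - a').
Simple pole: residue = g(a) at a = (3/10) + ((3/10)*sqrt(19))*i, which is (89/78) - ((2452/8151)*sqrt(19))*i.
List the singular points by increasing real part (a conjugate pair: the negative imaginary part first).

Radius of convergence at 0: (3/5)*sqrt(5).
At (3/10) - ((3/10)*sqrt(19))*i: a pole of order 1; residue (89/78) + ((2452/8151)*sqrt(19))*i.
At (3/10) + ((3/10)*sqrt(19))*i: a pole of order 1; residue (89/78) - ((2452/8151)*sqrt(19))*i.


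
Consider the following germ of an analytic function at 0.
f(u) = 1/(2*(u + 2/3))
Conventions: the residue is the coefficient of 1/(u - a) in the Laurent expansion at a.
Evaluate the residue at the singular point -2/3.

At the order-1 pole -2/3 set g(u) = (u - (-2/3))*f(u) = 1/2.
Simple pole: residue = g(a) at a = -2/3, which is 1/2.

The residue is 1/2.


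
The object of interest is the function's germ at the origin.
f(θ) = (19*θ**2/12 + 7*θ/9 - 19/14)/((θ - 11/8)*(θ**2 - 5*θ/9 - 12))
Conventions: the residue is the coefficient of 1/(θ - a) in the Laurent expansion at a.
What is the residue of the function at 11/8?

The residue is -43639/175364.

At the order-1 pole 11/8 set g(θ) = (θ - (11/8))*f(θ) = (19*θ**2/12 + 7*θ/9 - 19/14)/(θ**2 - 5*θ/9 - 12).
Simple pole: residue = g(a) at a = 11/8, which is -43639/175364.


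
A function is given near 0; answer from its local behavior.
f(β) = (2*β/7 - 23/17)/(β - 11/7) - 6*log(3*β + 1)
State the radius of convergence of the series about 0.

Denominator factor (β - 11/7): pole of order 1 at 11/7, modulus 11/7.
Branch term (-6)*log(1 - β/(-1/3)): its argument vanishes at β = -1/3, a logarithmic branch point, modulus 1/3.
The radius of convergence is the smallest modulus among the singular points: 1/3.

The radius of convergence is 1/3.


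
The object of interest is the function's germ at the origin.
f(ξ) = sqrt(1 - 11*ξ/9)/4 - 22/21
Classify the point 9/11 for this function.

The term (1/4)*sqrt(1 - ξ/(9/11)) has argument 1 - 9/11/(9/11) = 0 at 9/11: a square-root (algebraic, two-sheeted) branch point; the remaining terms are analytic or single-valued there.

The point is an algebraic (square-root) branch point.


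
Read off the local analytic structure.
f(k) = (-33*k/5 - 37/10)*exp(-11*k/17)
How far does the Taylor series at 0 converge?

The factor exp(-11*k/17) is entire and contributes no finite singular point.
The polynomial part has no poles.
No finite singular points: the Taylor series at 0 converges everywhere.

The radius of convergence is infinite.


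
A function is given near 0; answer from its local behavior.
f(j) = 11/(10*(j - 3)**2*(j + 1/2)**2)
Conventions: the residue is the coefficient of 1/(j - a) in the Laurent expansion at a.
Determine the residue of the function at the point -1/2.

The residue is 88/1715.

At the order-2 pole -1/2 set g(j) = (j - (-1/2))^2*f(j) = 11/(10*(j - 3)**2).
Order-2 pole: residue = g'(a); g'(-1/2) = 88/1715, so the residue is 88/1715.


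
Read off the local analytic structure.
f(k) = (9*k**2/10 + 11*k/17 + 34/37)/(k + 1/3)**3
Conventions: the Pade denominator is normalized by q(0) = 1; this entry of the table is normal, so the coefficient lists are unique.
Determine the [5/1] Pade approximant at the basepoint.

The Pade approximant has numerator coefficients [918/37, -720927567/6750428, 26010458289/67504280, -31246789473/27001712, 390841664859/135008560, -351911576241/67504280]; denominator coefficients [1, 85671/21464].

Taylor coefficients needed (expand at 0): a_0 = 918/37, a_1 = -129465/629, a_2 = 7591077/6290, a_3 = -37577763/6290, a_4 = 84098169/3145, a_5 = -70412652/629, a_6 = 562087431/1258.
Write the denominator as Q(k) = 1 + q1*k. Requiring Q*f - P = O(k^7) with deg P <= 5 kills the coefficients of k^6..k^6 in Q*f:
  k^6: a_6 + q1*a_5 = 0, i.e. 562087431/1258 + (-70412652/629)*q1 = 0.
Solving this linear system: q1 = 85671/21464.
The numerator is Q*f truncated at degree 5: P0 = a_0 = 918/37; P1 = a_1 + q1*a_0 = -720927567/6750428; P2 = a_2 + q1*a_1 = 26010458289/67504280; P3 = a_3 + q1*a_2 = -31246789473/27001712; P4 = a_4 + q1*a_3 = 390841664859/135008560; P5 = a_5 + q1*a_4 = -351911576241/67504280.


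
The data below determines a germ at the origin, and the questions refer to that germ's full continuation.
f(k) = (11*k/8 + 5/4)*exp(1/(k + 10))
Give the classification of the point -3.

There is no denominator, hence no pole anywhere.
The essential point of exp(1/(k - (-10))) is -10, not -3.
So the germ continues analytically to -3.

The point is a regular point.


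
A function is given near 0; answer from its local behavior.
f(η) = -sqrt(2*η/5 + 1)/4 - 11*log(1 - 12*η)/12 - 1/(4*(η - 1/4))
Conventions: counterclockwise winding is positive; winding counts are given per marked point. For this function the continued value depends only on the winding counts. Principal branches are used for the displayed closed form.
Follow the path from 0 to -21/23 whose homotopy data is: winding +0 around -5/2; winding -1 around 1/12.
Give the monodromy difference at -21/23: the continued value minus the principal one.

Continued minus principal equals (11/6)*pi*i.

The rational part is single-valued and drops out of the difference; each branch term changes only by its own monodromy.
(-1/4)*sqrt(1 - η/(-5/2)): winding +0 is even, the square root returns to the same sheet, contribution 0.
(-11/12)*log(1 - η/(1/12)): each positive loop around 1/12 adds 2*pi*i to the log, so winding -1 contributes (-11/12)*(-1)*2*pi*i = (11/6)*pi*i.
Summing the contributions at η = -21/23 gives (11/6)*pi*i.


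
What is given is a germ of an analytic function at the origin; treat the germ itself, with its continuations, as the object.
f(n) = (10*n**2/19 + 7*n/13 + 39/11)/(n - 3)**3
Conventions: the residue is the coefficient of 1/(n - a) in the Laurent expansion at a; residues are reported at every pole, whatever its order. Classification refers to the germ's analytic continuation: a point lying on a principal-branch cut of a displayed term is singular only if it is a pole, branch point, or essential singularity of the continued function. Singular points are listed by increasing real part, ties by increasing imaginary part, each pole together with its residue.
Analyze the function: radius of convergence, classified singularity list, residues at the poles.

Denominator factor (n - 3)^3: pole of order 3 at 3, modulus 3.
The radius of convergence is the smallest modulus among the singular points: 3.
At the order-3 pole 3 set g(n) = (n - (3))^3*f(n) = 10*n**2/19 + 7*n/13 + 39/11.
Order-3 pole: residue = g''(a)/2; g''(3) = 20/19, so the residue is 10/19.

Radius of convergence at 0: 3.
At 3: a pole of order 3; residue 10/19.


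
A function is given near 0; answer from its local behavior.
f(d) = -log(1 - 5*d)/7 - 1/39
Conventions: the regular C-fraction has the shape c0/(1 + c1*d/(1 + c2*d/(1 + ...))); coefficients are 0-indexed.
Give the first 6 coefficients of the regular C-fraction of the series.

The regular C-fraction coefficients are [-1/39, 195/7, -425/14, -7/102, -124/51, -85/124].

Taylor coefficients (expand at 0): a_0 = -1/39, a_1 = 5/7, a_2 = 25/14, a_3 = 125/21, a_4 = 625/28, a_5 = 625/7.
c0 = a_0 = -1/39. Peel one level at a time: if S = 1 + c*d/S' with S'(0) = 1, then c is the d-coefficient of S and S' = c*d/(S - 1).
S_1 = c0/f = 1 + (195/7)*d + (82875/98)*d^2 + ...; c1 = 195/7.
S_2 = c1*d/(S_1 - 1) = 1 + (-425/14)*d + (-25/12)*d^2 + ...; c2 = -425/14.
S_3 = c2*d/(S_2 - 1) = 1 + (-7/102)*d + (-434/2601)*d^2 + ...; c3 = -7/102.
S_4 = c3*d/(S_3 - 1) = 1 + (-124/51)*d + (-5/3)*d^2 + ...; c4 = -124/51.
S_5 = c4*d/(S_4 - 1) = 1 + (-85/124)*d + ...; c5 = -85/124.


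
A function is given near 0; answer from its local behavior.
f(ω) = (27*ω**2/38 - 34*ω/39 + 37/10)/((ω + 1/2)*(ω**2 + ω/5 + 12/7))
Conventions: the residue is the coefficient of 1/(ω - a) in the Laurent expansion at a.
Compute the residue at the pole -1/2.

The residue is 894971/386802.

At the order-1 pole -1/2 set g(ω) = (ω - (-1/2))*f(ω) = (27*ω**2/38 - 34*ω/39 + 37/10)/(ω**2 + ω/5 + 12/7).
Simple pole: residue = g(a) at a = -1/2, which is 894971/386802.


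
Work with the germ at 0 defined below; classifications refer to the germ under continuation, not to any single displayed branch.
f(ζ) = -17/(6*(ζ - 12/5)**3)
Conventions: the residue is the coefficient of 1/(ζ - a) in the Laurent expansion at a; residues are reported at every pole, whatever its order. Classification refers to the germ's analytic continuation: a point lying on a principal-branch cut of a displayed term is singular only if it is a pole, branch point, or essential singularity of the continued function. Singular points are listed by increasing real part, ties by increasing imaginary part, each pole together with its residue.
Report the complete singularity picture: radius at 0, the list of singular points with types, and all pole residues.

Radius of convergence at 0: 12/5.
At 12/5: a pole of order 3; residue 0.

Denominator factor (ζ - 12/5)^3: pole of order 3 at 12/5, modulus 12/5.
The radius of convergence is the smallest modulus among the singular points: 12/5.
At the order-3 pole 12/5 set g(ζ) = (ζ - (12/5))^3*f(ζ) = -17/6.
Order-3 pole: residue = g''(a)/2; g''(12/5) = 0, so the residue is 0.


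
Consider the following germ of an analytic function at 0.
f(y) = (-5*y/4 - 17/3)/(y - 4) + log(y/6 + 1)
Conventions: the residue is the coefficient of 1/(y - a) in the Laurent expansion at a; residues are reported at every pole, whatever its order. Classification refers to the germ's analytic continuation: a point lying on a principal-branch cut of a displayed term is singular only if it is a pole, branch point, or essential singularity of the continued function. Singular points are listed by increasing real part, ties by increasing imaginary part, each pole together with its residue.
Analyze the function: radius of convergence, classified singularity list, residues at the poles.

Denominator factor (y - 4): pole of order 1 at 4, modulus 4.
Branch term (1)*log(1 - y/(-6)): its argument vanishes at y = -6, a logarithmic branch point, modulus 6.
The radius of convergence is the smallest modulus among the singular points: 4.
The branch term is analytic at 4 and contributes nothing to the residue; only the rational part matters.
At the order-1 pole 4 set g(y) = (y - (4))*(rational part) = -5*y/4 - 17/3.
Simple pole: residue = g(a) at a = 4, which is -32/3.
List the singular points by increasing real part (a conjugate pair: the negative imaginary part first).

Radius of convergence at 0: 4.
At -6: a logarithmic branch point.
At 4: a pole of order 1; residue -32/3.


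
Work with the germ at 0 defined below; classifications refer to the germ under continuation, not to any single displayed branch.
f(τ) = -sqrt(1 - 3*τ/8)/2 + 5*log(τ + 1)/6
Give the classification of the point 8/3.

The term (-1/2)*sqrt(1 - τ/(8/3)) has argument 1 - 8/3/(8/3) = 0 at 8/3: a square-root (algebraic, two-sheeted) branch point; the remaining terms are analytic or single-valued there.

The point is an algebraic (square-root) branch point.


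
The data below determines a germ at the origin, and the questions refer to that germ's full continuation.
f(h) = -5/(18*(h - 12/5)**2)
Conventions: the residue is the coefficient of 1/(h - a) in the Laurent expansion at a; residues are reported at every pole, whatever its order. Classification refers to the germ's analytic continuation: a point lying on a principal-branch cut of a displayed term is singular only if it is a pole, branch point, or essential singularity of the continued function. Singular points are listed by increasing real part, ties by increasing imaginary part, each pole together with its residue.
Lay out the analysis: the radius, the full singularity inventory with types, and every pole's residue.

Denominator factor (h - 12/5)^2: pole of order 2 at 12/5, modulus 12/5.
The radius of convergence is the smallest modulus among the singular points: 12/5.
At the order-2 pole 12/5 set g(h) = (h - (12/5))^2*f(h) = -5/18.
Order-2 pole: residue = g'(a); g'(12/5) = 0, so the residue is 0.

Radius of convergence at 0: 12/5.
At 12/5: a pole of order 2; residue 0.


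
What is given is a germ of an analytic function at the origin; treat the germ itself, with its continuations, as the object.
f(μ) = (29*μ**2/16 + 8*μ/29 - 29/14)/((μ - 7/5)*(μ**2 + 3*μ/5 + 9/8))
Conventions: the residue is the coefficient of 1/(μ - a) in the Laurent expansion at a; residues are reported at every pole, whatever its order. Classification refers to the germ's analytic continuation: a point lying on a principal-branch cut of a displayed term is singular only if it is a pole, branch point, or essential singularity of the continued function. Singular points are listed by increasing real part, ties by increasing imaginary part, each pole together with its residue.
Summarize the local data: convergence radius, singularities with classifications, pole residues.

Denominator factor (μ**2 + 3*μ/5 + 9/8): discriminant -207/50, complex-conjugate roots (-3/10) + ((3/20)*sqrt(46))*i and (-3/10) - ((3/20)*sqrt(46))*i; poles of order 1, moduli (3/4)*sqrt(2) and (3/4)*sqrt(2).
Denominator factor (μ - 7/5): pole of order 1 at 7/5, modulus 7/5.
The radius of convergence is the smallest modulus among the singular points: (3/4)*sqrt(2).
The factor μ**2 + 3*μ/5 + 9/8 splits as (μ - a)(μ - a') with a = (-3/10) - ((3/20)*sqrt(46))*i, a' = (-3/10) + ((3/20)*sqrt(46))*i. At the order-1 pole a set g(μ) = (μ - a)*f(μ) = [(29*μ**2/16 + 8*μ/29 - 29/14)/(μ - 7/5)] / (μ - a').
Simple pole: residue = g(a) at a = (-3/10) - ((3/20)*sqrt(46))*i, which is (3408311/5099360) + ((37247117/351855840)*sqrt(46))*i.
The factor μ**2 + 3*μ/5 + 9/8 splits as (μ - a)(μ - a') with a = (-3/10) + ((3/20)*sqrt(46))*i, a' = (-3/10) - ((3/20)*sqrt(46))*i. At the order-1 pole a set g(μ) = (μ - a)*f(μ) = [(29*μ**2/16 + 8*μ/29 - 29/14)/(μ - 7/5)] / (μ - a').
Simple pole: residue = g(a) at a = (-3/10) + ((3/20)*sqrt(46))*i, which is (3408311/5099360) - ((37247117/351855840)*sqrt(46))*i.
At the order-1 pole 7/5 set g(μ) = (μ - (7/5))*f(μ) = (29*μ**2/16 + 8*μ/29 - 29/14)/(μ**2 + 3*μ/5 + 9/8).
Simple pole: residue = g(a) at a = 7/5, which is 151623/318710.
List the singular points by increasing real part (a conjugate pair: the negative imaginary part first).

Radius of convergence at 0: (3/4)*sqrt(2).
At (-3/10) - ((3/20)*sqrt(46))*i: a pole of order 1; residue (3408311/5099360) + ((37247117/351855840)*sqrt(46))*i.
At (-3/10) + ((3/20)*sqrt(46))*i: a pole of order 1; residue (3408311/5099360) - ((37247117/351855840)*sqrt(46))*i.
At 7/5: a pole of order 1; residue 151623/318710.


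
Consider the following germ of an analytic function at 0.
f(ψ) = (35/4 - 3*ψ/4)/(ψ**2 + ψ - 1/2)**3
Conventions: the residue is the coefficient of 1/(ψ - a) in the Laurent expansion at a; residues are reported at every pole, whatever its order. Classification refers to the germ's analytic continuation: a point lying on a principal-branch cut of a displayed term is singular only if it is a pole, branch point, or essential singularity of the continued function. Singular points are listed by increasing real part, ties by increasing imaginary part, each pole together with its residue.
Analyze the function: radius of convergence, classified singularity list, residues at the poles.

Radius of convergence at 0: -1/2 + (1/2)*sqrt(3).
At -1/2 - (1/2)*sqrt(3): a pole of order 3; residue -(73/36)*sqrt(3).
At -1/2 + (1/2)*sqrt(3): a pole of order 3; residue (73/36)*sqrt(3).

Denominator factor (ψ**2 + ψ - 1/2)^3: discriminant 3, real irrational roots -1/2 + (1/2)*sqrt(3) and -1/2 - (1/2)*sqrt(3); poles of order 3, moduli -1/2 + (1/2)*sqrt(3) and 1/2 + (1/2)*sqrt(3).
The radius of convergence is the smallest modulus among the singular points: -1/2 + (1/2)*sqrt(3).
The factor ψ**2 + ψ - 1/2 splits as (ψ - a)(ψ - a') with a = -1/2 - (1/2)*sqrt(3), a' = -1/2 + (1/2)*sqrt(3). At the order-3 pole a set g(ψ) = (ψ - a)^3*f(ψ) = [35/4 - 3*ψ/4] / (ψ - a')^3.
Order-3 pole: residue = g''(a)/2; g''(-1/2 - (1/2)*sqrt(3)) = -(73/18)*sqrt(3), so the residue is -(73/36)*sqrt(3).
The factor ψ**2 + ψ - 1/2 splits as (ψ - a)(ψ - a') with a = -1/2 + (1/2)*sqrt(3), a' = -1/2 - (1/2)*sqrt(3). At the order-3 pole a set g(ψ) = (ψ - a)^3*f(ψ) = [35/4 - 3*ψ/4] / (ψ - a')^3.
Order-3 pole: residue = g''(a)/2; g''(-1/2 + (1/2)*sqrt(3)) = (73/18)*sqrt(3), so the residue is (73/36)*sqrt(3).
List the singular points by increasing real part (a conjugate pair: the negative imaginary part first).


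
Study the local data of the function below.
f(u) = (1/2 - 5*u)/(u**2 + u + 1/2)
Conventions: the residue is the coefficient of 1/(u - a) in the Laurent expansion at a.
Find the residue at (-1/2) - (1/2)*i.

The factor u**2 + u + 1/2 splits as (u - a)(u - a') with a = (-1/2) - (1/2)*i, a' = (-1/2) + (1/2)*i. At the order-1 pole a set g(u) = (u - a)*f(u) = [1/2 - 5*u] / (u - a').
Simple pole: residue = g(a) at a = (-1/2) - (1/2)*i, which is (-5/2) + (3)*i.

The residue is (-5/2) + (3)*i.
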